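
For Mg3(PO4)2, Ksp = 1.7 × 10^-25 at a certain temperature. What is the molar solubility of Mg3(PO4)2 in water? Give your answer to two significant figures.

Mg3(PO4)2(s) ⇌ 3 Mg^2+ + 2 PO4^3-
Ksp = [Mg^2+]^3[PO4^3-]^2
For each mole of Mg3(PO4)2 that dissolves: [Mg^2+] = 3s, [PO4^3-] = 2s.
So Ksp = (3s)^3 × (2s)^2 = 108s^5
s = (1.7 × 10^-25 / 108)^(1/5) = 4.4 × 10^-6 M

4.4e-6 M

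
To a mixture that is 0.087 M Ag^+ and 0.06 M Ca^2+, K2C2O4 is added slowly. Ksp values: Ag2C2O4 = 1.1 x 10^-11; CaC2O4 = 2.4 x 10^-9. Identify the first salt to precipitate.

Each salt begins to precipitate when Q = Ksp, i.e. when [C2O4^2-] reaches its threshold.
For Ag2C2O4: 1.1 x 10^-11 = (0.087)^2 × [C2O4^2-]  ⇒  [C2O4^2-] = 1.5 × 10^-9 M.
For CaC2O4: 2.4 x 10^-9 = 0.06 × [C2O4^2-]  ⇒  [C2O4^2-] = 4.0 x 10^-8 M.
The salt with the lower threshold [C2O4^2-] precipitates first: Ag2C2O4.

Ag2C2O4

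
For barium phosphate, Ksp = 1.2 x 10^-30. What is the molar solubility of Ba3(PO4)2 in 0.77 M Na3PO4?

s ≈ 4.2 × 10^-11 M

Ba3(PO4)2(s) ⇌ 3 Ba^2+(aq) + 2 PO4^3-(aq)
Ksp = [Ba^2+]^3[PO4^3-]^2
Let s = moles of Ba3(PO4)2 that dissolve per litre. [Ba^2+] = 3s, [PO4^3-] = 0.77 + 2s ≈ 0.77 (Ksp is small, so little additional dissolves).
Ksp ≈ (3s)^3 × (0.77)^2
s = 4.2 × 10^-11 M
Check: 2s = 8.4 × 10^-11 ≪ 0.77, so the approximation is valid.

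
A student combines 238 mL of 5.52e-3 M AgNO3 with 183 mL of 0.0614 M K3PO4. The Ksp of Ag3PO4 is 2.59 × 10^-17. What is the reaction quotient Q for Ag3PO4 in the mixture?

Total volume = 238 + 183 = 421 mL.
[Ag^+] = 5.52 × 10^-3 × (238/421) = 3.121 × 10^-3 M
[PO4^3-] = 6.14 × 10^-2 × (183/421) = 2.669 x 10^-2 M
Ag3PO4(s) ⇌ 3 Ag^+(aq) + PO4^3-(aq), so Q = [Ag^+]^3[PO4^3-]
Q = (3.121 × 10^-3)^3(2.669 × 10^-2) = 8.11 x 10^-10
Q > Ksp, so Ag3PO4 will precipitate.

Q ≈ 8.11 x 10^-10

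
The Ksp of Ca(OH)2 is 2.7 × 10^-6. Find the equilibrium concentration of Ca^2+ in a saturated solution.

[Ca^2+] = 8.8e-3 M

Ca(OH)2(s) <=> Ca^2+(aq) + 2 OH^-(aq)
Ksp = [Ca^2+][OH^-]^2
With molar solubility s: [Ca^2+] = s, [OH^-] = 2s.
Substituting: Ksp = s(2s)^2 = 4s^3
s^3 = 2.7 × 10^-6 / 4, so s = 8.77 × 10^-3 M
[Ca^2+] = s = 8.8 × 10^-3 M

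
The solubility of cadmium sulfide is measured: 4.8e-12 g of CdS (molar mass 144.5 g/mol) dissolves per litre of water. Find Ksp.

1.1 × 10^-27

Molar solubility s = (4.8 × 10^-12 g/L) / (144.5 g/mol) = 3.32 × 10^-14 M.
CdS(s) ⇌ Cd^2+(aq) + S^2-(aq)
If s mol/L of CdS dissolves, [Cd^2+] = s and [S^2-] = s.
Ksp = [Cd^2+][S^2-]
Ksp = s × s = s^2
Ksp = (3.32 × 10^-14)^2 = 1.1 x 10^-27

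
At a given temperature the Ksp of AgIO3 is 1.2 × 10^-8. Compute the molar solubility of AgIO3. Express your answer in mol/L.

AgIO3(s) ⇌ Ag^+ + IO3^-
Ksp = [Ag^+][IO3^-]
Let s = molar solubility. Then [Ag^+] = s and [IO3^-] = s.
Ksp = s^2
s = √(1.2 × 10^-8) = 1.1 × 10^-4 M

1.1 x 10^-4 M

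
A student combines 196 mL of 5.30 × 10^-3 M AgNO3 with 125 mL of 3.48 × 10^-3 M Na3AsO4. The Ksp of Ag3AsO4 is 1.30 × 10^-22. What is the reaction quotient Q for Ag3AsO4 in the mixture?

Q ≈ 4.59 x 10^-11

Total volume = 196 + 125 = 321 mL.
[Ag^+] = 5.30 x 10^-3 × (196/321) = 3.236 × 10^-3 M
[AsO4^3-] = 3.48 × 10^-3 × (125/321) = 1.355 x 10^-3 M
Ag3AsO4(s) <=> 3 Ag^+(aq) + AsO4^3-(aq), so Q = [Ag^+]^3[AsO4^3-]
Q = (3.236 × 10^-3)^3(1.355 x 10^-3) = 4.59 × 10^-11
Q > Ksp, so Ag3AsO4 will precipitate.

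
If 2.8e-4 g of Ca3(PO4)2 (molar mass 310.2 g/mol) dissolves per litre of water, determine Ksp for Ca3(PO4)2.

6.5 × 10^-29

Molar solubility s = (2.8 × 10^-4 g/L) / (310.2 g/mol) = 9.03 x 10^-7 M.
Ca3(PO4)2(s) ⇌ 3 Ca^2+ + 2 PO4^3-
If s mol/L of Ca3(PO4)2 dissolves, [Ca^2+] = 3s and [PO4^3-] = 2s.
Ksp = [Ca^2+]^3[PO4^3-]^2
Ksp = (3s)^3(2s)^2 = 108s^5
Ksp = 108 × (9.03 × 10^-7)^5 = 6.5 × 10^-29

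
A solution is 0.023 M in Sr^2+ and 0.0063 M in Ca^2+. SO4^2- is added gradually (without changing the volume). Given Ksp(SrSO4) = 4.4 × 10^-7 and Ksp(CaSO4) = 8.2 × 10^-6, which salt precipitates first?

Precipitation of each salt starts when its ion product equals its Ksp.
For SrSO4: 4.4 × 10^-7 = 0.023 × [SO4^2-]  ⇒  [SO4^2-] = 1.9 × 10^-5 M.
For CaSO4: 8.2 × 10^-6 = 0.0063 × [SO4^2-]  ⇒  [SO4^2-] = 1.3 × 10^-3 M.
The salt with the lower threshold [SO4^2-] precipitates first: SrSO4.

SrSO4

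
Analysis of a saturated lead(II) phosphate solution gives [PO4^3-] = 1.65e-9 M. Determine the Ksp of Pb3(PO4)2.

Ksp = 4.13 × 10^-44

Pb3(PO4)2(s) ⇌ 3 Pb^2+ + 2 PO4^3-
Stoichiometry gives [Pb^2+] = (3/2)[PO4^3-] = 2.475 × 10^-9 M.
Ksp = [Pb^2+]^3[PO4^3-]^2
Ksp = (2.475 × 10^-9)^3 × (1.65 × 10^-9)^2 = 4.13 × 10^-44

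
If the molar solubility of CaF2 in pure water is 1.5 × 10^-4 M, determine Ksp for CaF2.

Ksp ≈ 1.4e-11

CaF2(s) ⇌ Ca^2+(aq) + 2 F^-(aq)
For each mole of CaF2 that dissolves: [Ca^2+] = s, [F^-] = 2s.
Ksp = [Ca^2+][F^-]^2
Ksp = s(2s)^2 = 4s^3
Ksp = 4 × (1.5 × 10^-4)^3 = 1.4 × 10^-11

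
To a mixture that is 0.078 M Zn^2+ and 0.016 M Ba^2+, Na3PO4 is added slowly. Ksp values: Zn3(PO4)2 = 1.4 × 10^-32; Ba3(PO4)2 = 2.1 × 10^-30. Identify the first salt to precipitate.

Zn3(PO4)2

Each salt begins to precipitate when Q = Ksp, i.e. when [PO4^3-] reaches its threshold.
For Zn3(PO4)2: 1.4 × 10^-32 = (0.078)^3 × [PO4^3-]^2  ⇒  [PO4^3-] = 5.4 × 10^-15 M.
For Ba3(PO4)2: 2.1 × 10^-30 = (0.016)^3 × [PO4^3-]^2  ⇒  [PO4^3-] = 7.2 × 10^-13 M.
The salt with the lower threshold [PO4^3-] precipitates first: Zn3(PO4)2.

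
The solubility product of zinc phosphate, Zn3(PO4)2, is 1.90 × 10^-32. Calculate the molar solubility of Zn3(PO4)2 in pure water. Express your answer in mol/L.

s ≈ 1.77 x 10^-7 M

Zn3(PO4)2(s) ⇌ 3 Zn^2+ + 2 PO4^3-
Ksp = [Zn^2+]^3[PO4^3-]^2
For each mole of Zn3(PO4)2 that dissolves: [Zn^2+] = 3s, [PO4^3-] = 2s.
So Ksp = (3s)^3 × (2s)^2 = 108s^5
s = (1.90 × 10^-32 / 108)^(1/5) = 1.77 × 10^-7 M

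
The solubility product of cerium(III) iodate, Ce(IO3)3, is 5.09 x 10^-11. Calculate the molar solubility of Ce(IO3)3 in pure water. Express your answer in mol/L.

Ce(IO3)3(s) <=> Ce^3+(aq) + 3 IO3^-(aq)
Ksp = [Ce^3+][IO3^-]^3
Let s = molar solubility. Then [Ce^3+] = s and [IO3^-] = 3s.
Ksp = s(3s)^3 = 27s^4
s = (5.09 x 10^-11 / 27)^(1/4) = 1.17 × 10^-3 M

s ≈ 1.17 × 10^-3 M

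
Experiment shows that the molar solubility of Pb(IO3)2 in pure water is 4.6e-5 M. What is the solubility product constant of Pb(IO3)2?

Pb(IO3)2(s) ⇌ Pb^2+ + 2 IO3^-
With molar solubility s: [Pb^2+] = s, [IO3^-] = 2s.
Ksp = [Pb^2+][IO3^-]^2
Ksp = s(2s)^2 = 4s^3
Ksp = 4 × (4.6 × 10^-5)^3 = 3.9 x 10^-13

Ksp = 3.9 × 10^-13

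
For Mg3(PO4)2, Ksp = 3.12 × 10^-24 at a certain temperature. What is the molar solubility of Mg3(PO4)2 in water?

Mg3(PO4)2(s) <=> 3 Mg^2+(aq) + 2 PO4^3-(aq)
Ksp = [Mg^2+]^3[PO4^3-]^2
Let s = molar solubility. Then [Mg^2+] = 3s and [PO4^3-] = 2s.
Ksp = (3s)^3(2s)^2 = 108s^5
s^5 = 3.12 × 10^-24 / 108, so s = 7.80 × 10^-6 M

s = 7.80 x 10^-6 M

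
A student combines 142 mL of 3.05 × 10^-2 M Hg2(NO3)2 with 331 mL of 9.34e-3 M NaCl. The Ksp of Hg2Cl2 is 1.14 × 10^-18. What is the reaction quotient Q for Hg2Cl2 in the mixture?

Total volume = 142 + 331 = 473 mL.
[Hg2^2+] = 3.05 × 10^-2 × (142/473) = 9.156 x 10^-3 M
[Cl^-] = 9.34 x 10^-3 × (331/473) = 6.536 × 10^-3 M
Hg2Cl2(s) ⇌ Hg2^2+(aq) + 2 Cl^-(aq), so Q = [Hg2^2+][Cl^-]^2
Q = (9.156 × 10^-3)(6.536 x 10^-3)^2 = 3.91 x 10^-7
Q > Ksp, so Hg2Cl2 will precipitate.

Q ≈ 3.91e-7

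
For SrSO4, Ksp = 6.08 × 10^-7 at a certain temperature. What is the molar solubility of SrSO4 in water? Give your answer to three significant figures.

SrSO4(s) <=> Sr^2+ + SO4^2-
Ksp = [Sr^2+][SO4^2-]
For each mole of SrSO4 that dissolves: [Sr^2+] = s, [SO4^2-] = s.
Ksp = (s)(s) = s^2
s = √(6.08 × 10^-7) = 7.80 × 10^-4 M

s = 7.80 × 10^-4 M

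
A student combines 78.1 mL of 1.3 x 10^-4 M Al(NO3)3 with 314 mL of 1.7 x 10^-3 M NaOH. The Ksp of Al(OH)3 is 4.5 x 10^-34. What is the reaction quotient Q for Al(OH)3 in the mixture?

6.5 × 10^-14

Total volume = 78.1 + 314 = 392.1 mL.
[Al^3+] = 1.3 x 10^-4 × (78.1/392.1) = 2.59 x 10^-5 M
[OH^-] = 1.7 × 10^-3 × (314/392.1) = 1.36 × 10^-3 M
Al(OH)3(s) <=> Al^3+ + 3 OH^-, so Q = [Al^3+][OH^-]^3
Q = (2.59 × 10^-5)(1.36 × 10^-3)^3 = 6.5 × 10^-14
Q > Ksp, so Al(OH)3 will precipitate.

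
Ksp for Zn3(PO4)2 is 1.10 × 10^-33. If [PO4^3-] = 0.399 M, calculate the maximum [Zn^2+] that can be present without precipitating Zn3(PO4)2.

[Zn^2+] ≈ 1.90 x 10^-11 M

Zn3(PO4)2(s) <=> 3 Zn^2+ + 2 PO4^3-
Ksp = [Zn^2+]^3[PO4^3-]^2
Precipitation begins when Q = Ksp. With [PO4^3-] = 0.399 M:
1.10 × 10^-33 = (0.399)^2 × [Zn^2+]^3
[Zn^2+] = (1.10 × 10^-33 / 1.592 × 10^-1)^(1/3) = 1.90 × 10^-11 M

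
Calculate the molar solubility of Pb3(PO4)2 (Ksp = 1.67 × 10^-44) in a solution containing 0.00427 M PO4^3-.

s ≈ 3.24 × 10^-14 M

Pb3(PO4)2(s) ⇌ 3 Pb^2+(aq) + 2 PO4^3-(aq)
Ksp = [Pb^2+]^3[PO4^3-]^2
If s mol/L dissolves here, [Pb^2+] = 3s, [PO4^3-] = 0.00427 + 2s ≈ 0.00427 (since the PO4^3- already present dominates).
Ksp ≈ (3s)^3 × (0.00427)^2
s = 3.24 x 10^-14 M
Check: 2s = 6.5 × 10^-14 ≪ 0.00427, so the approximation is valid.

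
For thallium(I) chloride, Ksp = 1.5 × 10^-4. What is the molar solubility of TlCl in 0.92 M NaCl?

TlCl(s) ⇌ Tl^+(aq) + Cl^-(aq)
Ksp = [Tl^+][Cl^-]
If s mol/L dissolves here, [Tl^+] = s, [Cl^-] = 0.92 + s ≈ 0.92 (since Cl^- from NaCl dominates).
Ksp ≈ s × 0.92
s = 1.6 × 10^-4 M
Check: s = 1.6 x 10^-4 ≪ 0.92, so the approximation is valid.

1.6e-4 M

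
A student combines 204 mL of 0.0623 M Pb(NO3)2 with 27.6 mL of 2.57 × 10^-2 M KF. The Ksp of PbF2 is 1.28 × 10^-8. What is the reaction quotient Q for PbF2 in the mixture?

Q = 5.15 × 10^-7

Total volume = 204 + 27.6 = 231.6 mL.
[Pb^2+] = 6.23 × 10^-2 × (204/231.6) = 5.488 x 10^-2 M
[F^-] = 2.57 × 10^-2 × (27.6/231.6) = 3.063 × 10^-3 M
PbF2(s) ⇌ Pb^2+ + 2 F^-, so Q = [Pb^2+][F^-]^2
Q = (5.488 x 10^-2)(3.063 × 10^-3)^2 = 5.15 x 10^-7
Q > Ksp, so PbF2 will precipitate.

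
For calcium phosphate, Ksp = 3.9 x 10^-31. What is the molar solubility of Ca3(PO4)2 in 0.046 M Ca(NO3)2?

Ca3(PO4)2(s) ⇌ 3 Ca^2+ + 2 PO4^3-
Ksp = [Ca^2+]^3[PO4^3-]^2
Let s be the molar solubility in this solution. [Ca^2+] = 0.046 + 3s ≈ 0.046, [PO4^3-] = 2s (Ksp is small, so little additional dissolves).
Ksp ≈ (0.046)^3 × (2s)^2
s = 3.2 x 10^-14 M
Check: 3s = 9.5 x 10^-14 ≪ 0.046, so the approximation is valid.

3.2 × 10^-14 M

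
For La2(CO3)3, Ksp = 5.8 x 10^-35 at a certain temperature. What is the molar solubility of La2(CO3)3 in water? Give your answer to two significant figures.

La2(CO3)3(s) <=> 2 La^3+ + 3 CO3^2-
Ksp = [La^3+]^2[CO3^2-]^3
Let s = molar solubility. Then [La^3+] = 2s and [CO3^2-] = 3s.
Substituting: Ksp = (2s)^2(3s)^3 = 108s^5
s^5 = 5.8 x 10^-35 / 108, so s = 5.6 × 10^-8 M

s = 5.6 × 10^-8 M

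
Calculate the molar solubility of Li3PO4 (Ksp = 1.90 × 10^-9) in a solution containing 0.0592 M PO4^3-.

s ≈ 1.06e-3 M

Li3PO4(s) ⇌ 3 Li^+(aq) + PO4^3-(aq)
Ksp = [Li^+]^3[PO4^3-]
If s mol/L dissolves here, [Li^+] = 3s, [PO4^3-] = 0.0592 + s ≈ 0.0592 (since the PO4^3- already present dominates).
Ksp ≈ (3s)^3 × 0.0592
s = 1.06 × 10^-3 M
Check: s = 1.1 × 10^-3 ≪ 0.0592, so the approximation is valid.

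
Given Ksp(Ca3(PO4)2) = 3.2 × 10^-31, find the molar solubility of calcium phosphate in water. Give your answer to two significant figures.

s ≈ 3.1e-7 M

Ca3(PO4)2(s) ⇌ 3 Ca^2+(aq) + 2 PO4^3-(aq)
Ksp = [Ca^2+]^3[PO4^3-]^2
If s mol/L of Ca3(PO4)2 dissolves, [Ca^2+] = 3s and [PO4^3-] = 2s.
So Ksp = (3s)^3 × (2s)^2 = 108s^5
s^5 = 3.2 × 10^-31 / 108, so s = 3.1 × 10^-7 M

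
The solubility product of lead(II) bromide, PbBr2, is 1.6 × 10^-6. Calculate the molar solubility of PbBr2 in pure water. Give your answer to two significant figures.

s = 7.4 x 10^-3 M

PbBr2(s) ⇌ Pb^2+(aq) + 2 Br^-(aq)
Ksp = [Pb^2+][Br^-]^2
With molar solubility s: [Pb^2+] = s, [Br^-] = 2s.
So Ksp = s × (2s)^2 = 4s^3
s^3 = 1.6 × 10^-6 / 4, so s = 7.4 × 10^-3 M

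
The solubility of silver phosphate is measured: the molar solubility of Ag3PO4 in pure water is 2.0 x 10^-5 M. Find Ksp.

Ksp ≈ 4.3e-18

Ag3PO4(s) ⇌ 3 Ag^+ + PO4^3-
Let s = molar solubility. Then [Ag^+] = 3s and [PO4^3-] = s.
Ksp = [Ag^+]^3[PO4^3-]
Ksp = (3s)^3s = 27s^4
Ksp = 27 × (2.0 × 10^-5)^4 = 4.3 x 10^-18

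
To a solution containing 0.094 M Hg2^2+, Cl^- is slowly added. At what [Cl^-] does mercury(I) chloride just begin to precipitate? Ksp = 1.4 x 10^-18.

Hg2Cl2(s) <=> Hg2^2+ + 2 Cl^-
Ksp = [Hg2^2+][Cl^-]^2
Precipitation begins when Q = Ksp. With [Hg2^2+] = 0.094 M:
1.4 x 10^-18 = (0.094) × [Cl^-]^2
[Cl^-] = (1.4 x 10^-18 / 9.4 x 10^-2)^(1/2) = 3.9 × 10^-9 M

[Cl^-] = 3.9 × 10^-9 M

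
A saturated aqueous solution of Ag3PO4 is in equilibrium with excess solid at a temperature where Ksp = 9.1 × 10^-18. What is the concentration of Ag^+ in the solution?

Ag3PO4(s) <=> 3 Ag^+ + PO4^3-
Ksp = [Ag^+]^3[PO4^3-]
Let s = molar solubility. Then [Ag^+] = 3s and [PO4^3-] = s.
Substituting: Ksp = (3s)^3s = 27s^4
Solving, s = (9.1 × 10^-18/27)^(1/4) = 2.41 × 10^-5 M
[Ag^+] = 3s = 7.2 × 10^-5 M

[Ag^+] = 7.2 × 10^-5 M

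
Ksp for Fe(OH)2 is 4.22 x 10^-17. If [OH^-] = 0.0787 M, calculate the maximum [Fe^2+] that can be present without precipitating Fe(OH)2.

[Fe^2+] = 6.81 x 10^-15 M

Fe(OH)2(s) ⇌ Fe^2+ + 2 OH^-
Ksp = [Fe^2+][OH^-]^2
Precipitation begins when Q = Ksp. With [OH^-] = 0.0787 M:
4.22 x 10^-17 = (0.0787)^2 × [Fe^2+]
[Fe^2+] = (4.22 x 10^-17 / 6.194 × 10^-3) = 6.81 × 10^-15 M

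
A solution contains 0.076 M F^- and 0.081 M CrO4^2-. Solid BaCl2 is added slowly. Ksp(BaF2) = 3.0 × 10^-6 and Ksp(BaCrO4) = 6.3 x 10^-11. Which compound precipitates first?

Precipitation of each salt starts when its ion product equals its Ksp.
For BaF2: 3.0 × 10^-6 = (0.076)^2 × [Ba^2+]  ⇒  [Ba^2+] = 5.2 × 10^-4 M.
For BaCrO4: 6.3 x 10^-11 = 0.081 × [Ba^2+]  ⇒  [Ba^2+] = 7.8 × 10^-10 M.
The salt with the lower threshold [Ba^2+] precipitates first: BaCrO4.

BaCrO4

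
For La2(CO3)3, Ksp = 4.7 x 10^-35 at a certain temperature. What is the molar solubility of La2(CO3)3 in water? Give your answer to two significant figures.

s = 5.3 x 10^-8 M

La2(CO3)3(s) ⇌ 2 La^3+(aq) + 3 CO3^2-(aq)
Ksp = [La^3+]^2[CO3^2-]^3
For each mole of La2(CO3)3 that dissolves: [La^3+] = 2s, [CO3^2-] = 3s.
So Ksp = (2s)^2 × (3s)^3 = 108s^5
s^5 = 4.7 x 10^-35 / 108, so s = 5.3 × 10^-8 M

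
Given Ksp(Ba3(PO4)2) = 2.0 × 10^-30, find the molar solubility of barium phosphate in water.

Ba3(PO4)2(s) ⇌ 3 Ba^2+(aq) + 2 PO4^3-(aq)
Ksp = [Ba^2+]^3[PO4^3-]^2
Let s = molar solubility. Then [Ba^2+] = 3s and [PO4^3-] = 2s.
So Ksp = (3s)^3 × (2s)^2 = 108s^5
Solving, s = (2.0 × 10^-30/108)^(1/5) = 4.5 x 10^-7 M

s ≈ 4.5e-7 M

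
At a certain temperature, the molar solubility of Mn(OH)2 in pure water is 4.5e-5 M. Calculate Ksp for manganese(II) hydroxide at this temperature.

Mn(OH)2(s) <=> Mn^2+ + 2 OH^-
If s mol/L of Mn(OH)2 dissolves, [Mn^2+] = s and [OH^-] = 2s.
Ksp = [Mn^2+][OH^-]^2
So Ksp = s × (2s)^2 = 4s^3
With s = 4.5 × 10^-5: Ksp = 3.6 x 10^-13

Ksp = 3.6 x 10^-13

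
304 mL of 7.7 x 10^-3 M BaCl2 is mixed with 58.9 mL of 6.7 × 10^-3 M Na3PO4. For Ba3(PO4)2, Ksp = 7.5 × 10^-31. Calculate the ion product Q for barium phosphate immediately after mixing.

Q = 3.2e-13

Total volume = 304 + 58.9 = 362.9 mL.
[Ba^2+] = 7.7 x 10^-3 × (304/362.9) = 6.45 x 10^-3 M
[PO4^3-] = 6.7 x 10^-3 × (58.9/362.9) = 1.09 × 10^-3 M
Ba3(PO4)2(s) ⇌ 3 Ba^2+(aq) + 2 PO4^3-(aq), so Q = [Ba^2+]^3[PO4^3-]^2
Q = (6.45 × 10^-3)^3(1.09 × 10^-3)^2 = 3.2 x 10^-13
Q > Ksp, so Ba3(PO4)2 will precipitate.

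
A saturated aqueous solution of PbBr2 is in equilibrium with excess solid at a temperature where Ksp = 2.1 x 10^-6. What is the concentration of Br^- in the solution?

[Br^-] = 1.6 × 10^-2 M

PbBr2(s) ⇌ Pb^2+(aq) + 2 Br^-(aq)
Ksp = [Pb^2+][Br^-]^2
Let s = molar solubility. Then [Pb^2+] = s and [Br^-] = 2s.
Substituting: Ksp = s(2s)^2 = 4s^3
Solving, s = (2.1 x 10^-6/4)^(1/3) = 8.07 × 10^-3 M
[Br^-] = 2s = 1.6 × 10^-2 M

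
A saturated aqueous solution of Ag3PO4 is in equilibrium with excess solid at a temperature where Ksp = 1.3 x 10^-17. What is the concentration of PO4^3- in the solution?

[PO4^3-] ≈ 2.6e-5 M

Ag3PO4(s) <=> 3 Ag^+(aq) + PO4^3-(aq)
Ksp = [Ag^+]^3[PO4^3-]
With molar solubility s: [Ag^+] = 3s, [PO4^3-] = s.
Substituting: Ksp = (3s)^3s = 27s^4
s = (1.3 x 10^-17 / 27)^(1/4) = 2.63 × 10^-5 M
[PO4^3-] = s = 2.6 × 10^-5 M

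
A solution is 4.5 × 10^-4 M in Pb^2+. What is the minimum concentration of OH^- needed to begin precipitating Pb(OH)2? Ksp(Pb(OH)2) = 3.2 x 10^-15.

2.7 x 10^-6 M

Pb(OH)2(s) ⇌ Pb^2+ + 2 OH^-
Ksp = [Pb^2+][OH^-]^2
Precipitation begins when Q = Ksp. With [Pb^2+] = 4.5 × 10^-4 M:
3.2 x 10^-15 = (4.5 × 10^-4) × [OH^-]^2
[OH^-] = (3.2 x 10^-15 / 4.5 x 10^-4)^(1/2) = 2.7 × 10^-6 M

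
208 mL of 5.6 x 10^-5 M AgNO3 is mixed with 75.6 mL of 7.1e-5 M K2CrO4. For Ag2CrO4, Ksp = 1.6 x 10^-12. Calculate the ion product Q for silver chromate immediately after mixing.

Q ≈ 3.2e-14

Total volume = 208 + 75.6 = 283.6 mL.
[Ag^+] = 5.6 × 10^-5 × (208/283.6) = 4.11 × 10^-5 M
[CrO4^2-] = 7.1 x 10^-5 × (75.6/283.6) = 1.89 × 10^-5 M
Ag2CrO4(s) ⇌ 2 Ag^+(aq) + CrO4^2-(aq), so Q = [Ag^+]^2[CrO4^2-]
Q = (4.11 x 10^-5)^2(1.89 × 10^-5) = 3.2 × 10^-14
Q < Ksp, so no precipitate of Ag2CrO4 forms.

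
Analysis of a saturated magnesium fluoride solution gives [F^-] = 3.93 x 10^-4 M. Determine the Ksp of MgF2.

Ksp ≈ 3.03 x 10^-11

MgF2(s) ⇌ Mg^2+(aq) + 2 F^-(aq)
Stoichiometry gives [Mg^2+] = (1/2)[F^-] = 1.965 × 10^-4 M.
Ksp = [Mg^2+][F^-]^2
Ksp = 1.965 x 10^-4 × (3.93 × 10^-4)^2 = 3.03 × 10^-11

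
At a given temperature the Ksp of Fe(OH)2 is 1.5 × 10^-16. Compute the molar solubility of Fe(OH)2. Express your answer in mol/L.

3.3 x 10^-6 M

Fe(OH)2(s) <=> Fe^2+ + 2 OH^-
Ksp = [Fe^2+][OH^-]^2
With molar solubility s: [Fe^2+] = s, [OH^-] = 2s.
Ksp = s(2s)^2 = 4s^3
s = (1.5 × 10^-16 / 4)^(1/3) = 3.3 x 10^-6 M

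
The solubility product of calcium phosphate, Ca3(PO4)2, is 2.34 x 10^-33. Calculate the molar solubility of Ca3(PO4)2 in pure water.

Ca3(PO4)2(s) ⇌ 3 Ca^2+(aq) + 2 PO4^3-(aq)
Ksp = [Ca^2+]^3[PO4^3-]^2
For each mole of Ca3(PO4)2 that dissolves: [Ca^2+] = 3s, [PO4^3-] = 2s.
So Ksp = (3s)^3 × (2s)^2 = 108s^5
Solving, s = (2.34 x 10^-33/108)^(1/5) = 1.17 × 10^-7 M

1.17 × 10^-7 M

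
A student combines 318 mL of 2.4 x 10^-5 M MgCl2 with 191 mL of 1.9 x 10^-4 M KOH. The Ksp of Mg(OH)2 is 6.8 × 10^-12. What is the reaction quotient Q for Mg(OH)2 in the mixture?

Q = 7.6 × 10^-14

Total volume = 318 + 191 = 509 mL.
[Mg^2+] = 2.4 × 10^-5 × (318/509) = 1.50 x 10^-5 M
[OH^-] = 1.9 × 10^-4 × (191/509) = 7.13 × 10^-5 M
Mg(OH)2(s) <=> Mg^2+ + 2 OH^-, so Q = [Mg^2+][OH^-]^2
Q = (1.50 × 10^-5)(7.13 × 10^-5)^2 = 7.6 × 10^-14
Q < Ksp, so no precipitate of Mg(OH)2 forms.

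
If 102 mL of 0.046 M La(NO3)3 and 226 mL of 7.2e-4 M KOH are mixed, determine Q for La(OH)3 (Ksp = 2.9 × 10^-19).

1.7e-12

Total volume = 102 + 226 = 328 mL.
[La^3+] = 4.6 × 10^-2 × (102/328) = 1.43 × 10^-2 M
[OH^-] = 7.2 x 10^-4 × (226/328) = 4.96 × 10^-4 M
La(OH)3(s) <=> La^3+(aq) + 3 OH^-(aq), so Q = [La^3+][OH^-]^3
Q = (1.43 x 10^-2)(4.96 × 10^-4)^3 = 1.7 × 10^-12
Q > Ksp, so La(OH)3 will precipitate.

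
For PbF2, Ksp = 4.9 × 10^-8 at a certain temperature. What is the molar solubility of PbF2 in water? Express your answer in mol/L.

s ≈ 2.3 × 10^-3 M

PbF2(s) ⇌ Pb^2+ + 2 F^-
Ksp = [Pb^2+][F^-]^2
With molar solubility s: [Pb^2+] = s, [F^-] = 2s.
So Ksp = s × (2s)^2 = 4s^3
s = (4.9 × 10^-8 / 4)^(1/3) = 2.3 × 10^-3 M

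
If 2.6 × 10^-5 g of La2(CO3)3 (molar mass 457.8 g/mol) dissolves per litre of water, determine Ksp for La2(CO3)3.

Ksp ≈ 6.4e-35

Molar solubility s = (2.6 × 10^-5 g/L) / (457.8 g/mol) = 5.68 × 10^-8 M.
La2(CO3)3(s) <=> 2 La^3+(aq) + 3 CO3^2-(aq)
Let s = molar solubility. Then [La^3+] = 2s and [CO3^2-] = 3s.
Ksp = [La^3+]^2[CO3^2-]^3
Ksp = (2s)^2(3s)^3 = 108s^5
With s = 5.68 x 10^-8: Ksp = 6.4 × 10^-35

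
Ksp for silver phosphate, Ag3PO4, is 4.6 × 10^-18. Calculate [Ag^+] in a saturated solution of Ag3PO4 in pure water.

Ag3PO4(s) ⇌ 3 Ag^+(aq) + PO4^3-(aq)
Ksp = [Ag^+]^3[PO4^3-]
Let s = molar solubility. Then [Ag^+] = 3s and [PO4^3-] = s.
Ksp = (3s)^3s = 27s^4
s^4 = 4.6 × 10^-18 / 27, so s = 2.03 x 10^-5 M
[Ag^+] = 3s = 6.1 × 10^-5 M

[Ag^+] ≈ 6.1 x 10^-5 M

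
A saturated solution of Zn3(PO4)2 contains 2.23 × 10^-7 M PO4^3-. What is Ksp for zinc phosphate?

Zn3(PO4)2(s) ⇌ 3 Zn^2+ + 2 PO4^3-
Stoichiometry gives [Zn^2+] = (3/2)[PO4^3-] = 3.345 x 10^-7 M.
Ksp = [Zn^2+]^3[PO4^3-]^2
Ksp = (3.345 × 10^-7)^3 × (2.23 x 10^-7)^2 = 1.86 x 10^-33

Ksp = 1.86 × 10^-33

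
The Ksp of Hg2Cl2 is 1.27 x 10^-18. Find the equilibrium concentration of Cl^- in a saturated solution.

Hg2Cl2(s) ⇌ Hg2^2+(aq) + 2 Cl^-(aq)
Ksp = [Hg2^2+][Cl^-]^2
For each mole of Hg2Cl2 that dissolves: [Hg2^2+] = s, [Cl^-] = 2s.
So Ksp = s × (2s)^2 = 4s^3
Solving, s = (1.27 x 10^-18/4)^(1/3) = 6.822 × 10^-7 M
[Cl^-] = 2s = 1.36 x 10^-6 M

1.36 x 10^-6 M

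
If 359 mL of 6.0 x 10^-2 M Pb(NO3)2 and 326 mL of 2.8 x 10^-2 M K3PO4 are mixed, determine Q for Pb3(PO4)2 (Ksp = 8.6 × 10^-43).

Total volume = 359 + 326 = 685 mL.
[Pb^2+] = 6.0 x 10^-2 × (359/685) = 3.14 × 10^-2 M
[PO4^3-] = 2.8 × 10^-2 × (326/685) = 1.33 × 10^-2 M
Pb3(PO4)2(s) ⇌ 3 Pb^2+(aq) + 2 PO4^3-(aq), so Q = [Pb^2+]^3[PO4^3-]^2
Q = (3.14 × 10^-2)^3(1.33 × 10^-2)^2 = 5.5 × 10^-9
Q > Ksp, so Pb3(PO4)2 will precipitate.

Q ≈ 5.5e-9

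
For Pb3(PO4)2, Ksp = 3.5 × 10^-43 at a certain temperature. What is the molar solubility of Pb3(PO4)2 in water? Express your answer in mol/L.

Pb3(PO4)2(s) ⇌ 3 Pb^2+ + 2 PO4^3-
Ksp = [Pb^2+]^3[PO4^3-]^2
Let s = molar solubility. Then [Pb^2+] = 3s and [PO4^3-] = 2s.
So Ksp = (3s)^3 × (2s)^2 = 108s^5
s^5 = 3.5 × 10^-43 / 108, so s = 1.3 × 10^-9 M

s = 1.3 × 10^-9 M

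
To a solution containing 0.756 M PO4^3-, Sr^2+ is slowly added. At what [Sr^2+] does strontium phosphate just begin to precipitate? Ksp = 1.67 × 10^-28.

[Sr^2+] ≈ 6.64 × 10^-10 M

Sr3(PO4)2(s) ⇌ 3 Sr^2+(aq) + 2 PO4^3-(aq)
Ksp = [Sr^2+]^3[PO4^3-]^2
Precipitation begins when Q = Ksp. With [PO4^3-] = 0.756 M:
1.67 × 10^-28 = (0.756)^2 × [Sr^2+]^3
[Sr^2+] = (1.67 × 10^-28 / 5.715 × 10^-1)^(1/3) = 6.64 × 10^-10 M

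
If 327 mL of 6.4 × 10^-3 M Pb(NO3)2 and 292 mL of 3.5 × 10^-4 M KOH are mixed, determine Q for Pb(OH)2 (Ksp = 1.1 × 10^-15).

Q ≈ 9.2 x 10^-11

Total volume = 327 + 292 = 619 mL.
[Pb^2+] = 6.4 × 10^-3 × (327/619) = 3.38 × 10^-3 M
[OH^-] = 3.5 x 10^-4 × (292/619) = 1.65 x 10^-4 M
Pb(OH)2(s) ⇌ Pb^2+(aq) + 2 OH^-(aq), so Q = [Pb^2+][OH^-]^2
Q = (3.38 x 10^-3)(1.65 × 10^-4)^2 = 9.2 × 10^-11
Q > Ksp, so Pb(OH)2 will precipitate.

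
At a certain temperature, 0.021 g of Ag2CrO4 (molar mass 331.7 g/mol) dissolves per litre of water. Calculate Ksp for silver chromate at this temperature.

Molar solubility s = (2.1 × 10^-2 g/L) / (331.7 g/mol) = 6.33 × 10^-5 M.
Ag2CrO4(s) ⇌ 2 Ag^+(aq) + CrO4^2-(aq)
Let s = molar solubility. Then [Ag^+] = 2s and [CrO4^2-] = s.
Ksp = [Ag^+]^2[CrO4^2-]
Substituting: Ksp = (2s)^2s = 4s^3
Ksp = 4 × (6.33 × 10^-5)^3 = 1.0 × 10^-12

Ksp = 1.0 × 10^-12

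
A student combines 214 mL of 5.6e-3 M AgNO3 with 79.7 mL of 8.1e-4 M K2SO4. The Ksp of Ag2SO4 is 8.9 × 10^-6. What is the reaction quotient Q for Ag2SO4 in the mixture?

Total volume = 214 + 79.7 = 293.7 mL.
[Ag^+] = 5.6 x 10^-3 × (214/293.7) = 4.08 × 10^-3 M
[SO4^2-] = 8.1 x 10^-4 × (79.7/293.7) = 2.20 × 10^-4 M
Ag2SO4(s) ⇌ 2 Ag^+ + SO4^2-, so Q = [Ag^+]^2[SO4^2-]
Q = (4.08 × 10^-3)^2(2.20 x 10^-4) = 3.7 x 10^-9
Q < Ksp, so no precipitate of Ag2SO4 forms.

Q = 3.7 × 10^-9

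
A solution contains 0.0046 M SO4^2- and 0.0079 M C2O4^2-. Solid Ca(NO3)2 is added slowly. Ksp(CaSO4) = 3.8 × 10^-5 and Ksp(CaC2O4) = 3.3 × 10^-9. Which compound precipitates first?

CaC2O4

Each salt begins to precipitate when Q = Ksp, i.e. when [Ca^2+] reaches its threshold.
For CaSO4: 3.8 × 10^-5 = 0.0046 × [Ca^2+]  ⇒  [Ca^2+] = 8.3 × 10^-3 M.
For CaC2O4: 3.3 × 10^-9 = 0.0079 × [Ca^2+]  ⇒  [Ca^2+] = 4.2 × 10^-7 M.
The salt with the lower threshold [Ca^2+] precipitates first: CaC2O4.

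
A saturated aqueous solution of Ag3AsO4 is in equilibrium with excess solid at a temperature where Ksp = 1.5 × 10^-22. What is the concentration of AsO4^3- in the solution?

Ag3AsO4(s) ⇌ 3 Ag^+(aq) + AsO4^3-(aq)
Ksp = [Ag^+]^3[AsO4^3-]
If s mol/L of Ag3AsO4 dissolves, [Ag^+] = 3s and [AsO4^3-] = s.
Substituting: Ksp = (3s)^3s = 27s^4
s^4 = 1.5 × 10^-22 / 27, so s = 1.54 x 10^-6 M
[AsO4^3-] = s = 1.5 × 10^-6 M

[AsO4^3-] = 1.5 × 10^-6 M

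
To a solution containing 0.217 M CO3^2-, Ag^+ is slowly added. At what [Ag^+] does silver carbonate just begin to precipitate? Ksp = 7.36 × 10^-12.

[Ag^+] ≈ 5.82 × 10^-6 M

Ag2CO3(s) ⇌ 2 Ag^+(aq) + CO3^2-(aq)
Ksp = [Ag^+]^2[CO3^2-]
Precipitation begins when Q = Ksp. With [CO3^2-] = 0.217 M:
7.36 × 10^-12 = (0.217) × [Ag^+]^2
[Ag^+] = (7.36 × 10^-12 / 2.17 x 10^-1)^(1/2) = 5.82 × 10^-6 M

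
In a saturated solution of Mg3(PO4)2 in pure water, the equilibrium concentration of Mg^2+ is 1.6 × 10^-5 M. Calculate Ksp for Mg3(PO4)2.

Mg3(PO4)2(s) ⇌ 3 Mg^2+(aq) + 2 PO4^3-(aq)
Stoichiometry gives [PO4^3-] = (2/3)[Mg^2+] = 1.07 x 10^-5 M.
Ksp = [Mg^2+]^3[PO4^3-]^2
Ksp = (1.6 x 10^-5)^3 × (1.07 × 10^-5)^2 = 4.7 x 10^-25

Ksp ≈ 4.7e-25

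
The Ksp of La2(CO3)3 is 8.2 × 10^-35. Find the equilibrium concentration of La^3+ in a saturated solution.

1.2 × 10^-7 M

La2(CO3)3(s) <=> 2 La^3+ + 3 CO3^2-
Ksp = [La^3+]^2[CO3^2-]^3
Let s = molar solubility. Then [La^3+] = 2s and [CO3^2-] = 3s.
Ksp = (2s)^2(3s)^3 = 108s^5
s^5 = 8.2 × 10^-35 / 108, so s = 5.97 × 10^-8 M
[La^3+] = 2s = 1.2 × 10^-7 M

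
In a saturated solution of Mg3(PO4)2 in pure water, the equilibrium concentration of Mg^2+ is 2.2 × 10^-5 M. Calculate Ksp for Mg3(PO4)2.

Ksp = 2.3 × 10^-24

Mg3(PO4)2(s) ⇌ 3 Mg^2+ + 2 PO4^3-
Stoichiometry gives [PO4^3-] = (2/3)[Mg^2+] = 1.47 × 10^-5 M.
Ksp = [Mg^2+]^3[PO4^3-]^2
Ksp = (2.2 × 10^-5)^3 × (1.47 x 10^-5)^2 = 2.3 × 10^-24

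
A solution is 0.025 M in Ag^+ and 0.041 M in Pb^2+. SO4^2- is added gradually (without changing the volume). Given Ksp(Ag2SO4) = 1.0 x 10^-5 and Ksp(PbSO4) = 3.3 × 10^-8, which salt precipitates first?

Each salt begins to precipitate when Q = Ksp, i.e. when [SO4^2-] reaches its threshold.
For Ag2SO4: 1.0 x 10^-5 = (0.025)^2 × [SO4^2-]  ⇒  [SO4^2-] = 1.6 x 10^-2 M.
For PbSO4: 3.3 × 10^-8 = 0.041 × [SO4^2-]  ⇒  [SO4^2-] = 8.0 × 10^-7 M.
The salt with the lower threshold [SO4^2-] precipitates first: PbSO4.

PbSO4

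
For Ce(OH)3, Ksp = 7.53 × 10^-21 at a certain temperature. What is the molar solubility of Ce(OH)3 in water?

s = 4.09e-6 M

Ce(OH)3(s) ⇌ Ce^3+(aq) + 3 OH^-(aq)
Ksp = [Ce^3+][OH^-]^3
For each mole of Ce(OH)3 that dissolves: [Ce^3+] = s, [OH^-] = 3s.
Ksp = s(3s)^3 = 27s^4
Solving, s = (7.53 × 10^-21/27)^(1/4) = 4.09 × 10^-6 M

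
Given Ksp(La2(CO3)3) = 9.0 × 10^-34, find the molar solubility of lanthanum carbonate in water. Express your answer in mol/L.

9.6 × 10^-8 M

La2(CO3)3(s) ⇌ 2 La^3+(aq) + 3 CO3^2-(aq)
Ksp = [La^3+]^2[CO3^2-]^3
Let s = molar solubility. Then [La^3+] = 2s and [CO3^2-] = 3s.
Substituting: Ksp = (2s)^2(3s)^3 = 108s^5
s = (9.0 × 10^-34 / 108)^(1/5) = 9.6 × 10^-8 M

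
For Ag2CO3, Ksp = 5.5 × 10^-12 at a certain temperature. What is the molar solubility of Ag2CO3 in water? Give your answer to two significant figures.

Ag2CO3(s) ⇌ 2 Ag^+(aq) + CO3^2-(aq)
Ksp = [Ag^+]^2[CO3^2-]
For each mole of Ag2CO3 that dissolves: [Ag^+] = 2s, [CO3^2-] = s.
Substituting: Ksp = (2s)^2s = 4s^3
s^3 = 5.5 × 10^-12 / 4, so s = 1.1 x 10^-4 M

s ≈ 1.1 x 10^-4 M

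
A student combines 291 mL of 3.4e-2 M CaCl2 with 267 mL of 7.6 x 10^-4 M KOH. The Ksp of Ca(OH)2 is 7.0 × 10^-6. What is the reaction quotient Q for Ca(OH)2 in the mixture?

Q ≈ 2.3 × 10^-9

Total volume = 291 + 267 = 558 mL.
[Ca^2+] = 3.4 × 10^-2 × (291/558) = 1.77 × 10^-2 M
[OH^-] = 7.6 × 10^-4 × (267/558) = 3.64 × 10^-4 M
Ca(OH)2(s) ⇌ Ca^2+(aq) + 2 OH^-(aq), so Q = [Ca^2+][OH^-]^2
Q = (1.77 × 10^-2)(3.64 × 10^-4)^2 = 2.3 × 10^-9
Q < Ksp, so no precipitate of Ca(OH)2 forms.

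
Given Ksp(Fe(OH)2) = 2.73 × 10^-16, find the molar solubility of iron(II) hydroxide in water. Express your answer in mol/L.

4.09e-6 M

Fe(OH)2(s) ⇌ Fe^2+(aq) + 2 OH^-(aq)
Ksp = [Fe^2+][OH^-]^2
With molar solubility s: [Fe^2+] = s, [OH^-] = 2s.
So Ksp = s × (2s)^2 = 4s^3
Solving, s = (2.73 × 10^-16/4)^(1/3) = 4.09 x 10^-6 M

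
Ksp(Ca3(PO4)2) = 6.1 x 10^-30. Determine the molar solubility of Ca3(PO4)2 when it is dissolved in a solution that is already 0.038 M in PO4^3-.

5.4 x 10^-10 M

Ca3(PO4)2(s) ⇌ 3 Ca^2+(aq) + 2 PO4^3-(aq)
Ksp = [Ca^2+]^3[PO4^3-]^2
Let s be the molar solubility in this solution. [Ca^2+] = 3s, [PO4^3-] = 0.038 + 2s ≈ 0.038 (common-ion effect: PO4^3- is already 0.038 M).
Ksp ≈ (3s)^3 × (0.038)^2
s = 5.4 × 10^-10 M
Check: 2s = 1.1 x 10^-9 ≪ 0.038, so the approximation is valid.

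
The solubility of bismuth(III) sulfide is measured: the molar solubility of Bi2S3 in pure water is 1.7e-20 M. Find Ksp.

Ksp ≈ 1.5e-97

Bi2S3(s) <=> 2 Bi^3+(aq) + 3 S^2-(aq)
Let s = molar solubility. Then [Bi^3+] = 2s and [S^2-] = 3s.
Ksp = [Bi^3+]^2[S^2-]^3
So Ksp = (2s)^2 × (3s)^3 = 108s^5
Ksp = 108 × (1.7 x 10^-20)^5 = 1.5 × 10^-97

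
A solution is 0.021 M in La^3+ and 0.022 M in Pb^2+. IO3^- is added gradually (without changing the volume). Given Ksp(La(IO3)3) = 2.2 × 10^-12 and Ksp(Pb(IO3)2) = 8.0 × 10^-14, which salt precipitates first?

Pb(IO3)2

Each salt begins to precipitate when Q = Ksp, i.e. when [IO3^-] reaches its threshold.
For La(IO3)3: 2.2 × 10^-12 = 0.021 × [IO3^-]^3  ⇒  [IO3^-] = 4.7 × 10^-4 M.
For Pb(IO3)2: 8.0 × 10^-14 = 0.022 × [IO3^-]^2  ⇒  [IO3^-] = 1.9 × 10^-6 M.
The salt with the lower threshold [IO3^-] precipitates first: Pb(IO3)2.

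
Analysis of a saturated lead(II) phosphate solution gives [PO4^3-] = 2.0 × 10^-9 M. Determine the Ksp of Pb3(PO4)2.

Ksp ≈ 1.1e-43

Pb3(PO4)2(s) <=> 3 Pb^2+ + 2 PO4^3-
Stoichiometry gives [Pb^2+] = (3/2)[PO4^3-] = 3.00 x 10^-9 M.
Ksp = [Pb^2+]^3[PO4^3-]^2
Ksp = (3.00 × 10^-9)^3 × (2.0 × 10^-9)^2 = 1.1 x 10^-43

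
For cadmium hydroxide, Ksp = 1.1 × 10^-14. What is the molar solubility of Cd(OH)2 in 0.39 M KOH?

Cd(OH)2(s) <=> Cd^2+ + 2 OH^-
Ksp = [Cd^2+][OH^-]^2
If s mol/L dissolves here, [Cd^2+] = s, [OH^-] = 0.39 + 2s ≈ 0.39 (Ksp is small, so little additional dissolves).
Ksp ≈ s × (0.39)^2
s = 7.2 × 10^-14 M
Check: 2s = 1.4 x 10^-13 ≪ 0.39, so the approximation is valid.

s = 7.2 × 10^-14 M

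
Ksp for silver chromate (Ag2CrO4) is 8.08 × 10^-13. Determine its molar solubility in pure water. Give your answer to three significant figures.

Ag2CrO4(s) ⇌ 2 Ag^+ + CrO4^2-
Ksp = [Ag^+]^2[CrO4^2-]
If s mol/L of Ag2CrO4 dissolves, [Ag^+] = 2s and [CrO4^2-] = s.
Ksp = (2s)^2s = 4s^3
Solving, s = (8.08 × 10^-13/4)^(1/3) = 5.87 × 10^-5 M

5.87e-5 M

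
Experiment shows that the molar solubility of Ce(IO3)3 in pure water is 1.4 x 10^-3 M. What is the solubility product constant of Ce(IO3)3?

Ce(IO3)3(s) ⇌ Ce^3+ + 3 IO3^-
If s mol/L of Ce(IO3)3 dissolves, [Ce^3+] = s and [IO3^-] = 3s.
Ksp = [Ce^3+][IO3^-]^3
So Ksp = s × (3s)^3 = 27s^4
With s = 1.4 x 10^-3: Ksp = 1.0 × 10^-10

Ksp ≈ 1.0 × 10^-10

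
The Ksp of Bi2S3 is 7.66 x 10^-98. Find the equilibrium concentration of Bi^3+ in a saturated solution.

Bi2S3(s) ⇌ 2 Bi^3+ + 3 S^2-
Ksp = [Bi^3+]^2[S^2-]^3
Let s = molar solubility. Then [Bi^3+] = 2s and [S^2-] = 3s.
Ksp = (2s)^2(3s)^3 = 108s^5
s^5 = 7.66 x 10^-98 / 108, so s = 1.480 × 10^-20 M
[Bi^3+] = 2s = 2.96 × 10^-20 M

[Bi^3+] ≈ 2.96 × 10^-20 M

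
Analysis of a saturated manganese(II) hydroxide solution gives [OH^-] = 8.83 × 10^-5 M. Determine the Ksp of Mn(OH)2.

Mn(OH)2(s) ⇌ Mn^2+(aq) + 2 OH^-(aq)
Stoichiometry gives [Mn^2+] = (1/2)[OH^-] = 4.415 × 10^-5 M.
Ksp = [Mn^2+][OH^-]^2
Ksp = 4.415 × 10^-5 × (8.83 × 10^-5)^2 = 3.44 × 10^-13

Ksp = 3.44 x 10^-13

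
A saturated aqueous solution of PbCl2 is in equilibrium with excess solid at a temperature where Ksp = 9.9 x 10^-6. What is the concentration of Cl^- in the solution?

[Cl^-] ≈ 2.7 × 10^-2 M

PbCl2(s) ⇌ Pb^2+ + 2 Cl^-
Ksp = [Pb^2+][Cl^-]^2
Let s = molar solubility. Then [Pb^2+] = s and [Cl^-] = 2s.
So Ksp = s × (2s)^2 = 4s^3
s^3 = 9.9 x 10^-6 / 4, so s = 1.35 × 10^-2 M
[Cl^-] = 2s = 2.7 × 10^-2 M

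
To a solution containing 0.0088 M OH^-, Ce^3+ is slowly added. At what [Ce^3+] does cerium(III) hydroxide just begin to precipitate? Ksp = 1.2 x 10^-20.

Ce(OH)3(s) <=> Ce^3+(aq) + 3 OH^-(aq)
Ksp = [Ce^3+][OH^-]^3
Precipitation begins when Q = Ksp. With [OH^-] = 0.0088 M:
1.2 x 10^-20 = (0.0088)^3 × [Ce^3+]
[Ce^3+] = (1.2 x 10^-20 / 6.81 × 10^-7) = 1.8 × 10^-14 M

[Ce^3+] = 1.8e-14 M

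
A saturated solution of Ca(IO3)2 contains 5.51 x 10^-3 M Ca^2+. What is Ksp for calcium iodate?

Ca(IO3)2(s) ⇌ Ca^2+ + 2 IO3^-
Stoichiometry gives [IO3^-] = (2/1)[Ca^2+] = 1.102 x 10^-2 M.
Ksp = [Ca^2+][IO3^-]^2
Ksp = 5.51 x 10^-3 × (1.102 x 10^-2)^2 = 6.69 x 10^-7

Ksp = 6.69 × 10^-7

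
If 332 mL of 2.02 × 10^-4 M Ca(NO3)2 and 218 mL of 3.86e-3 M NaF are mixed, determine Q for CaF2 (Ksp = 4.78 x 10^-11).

Q ≈ 2.85 × 10^-10

Total volume = 332 + 218 = 550 mL.
[Ca^2+] = 2.02 × 10^-4 × (332/550) = 1.219 × 10^-4 M
[F^-] = 3.86 x 10^-3 × (218/550) = 1.530 × 10^-3 M
CaF2(s) ⇌ Ca^2+ + 2 F^-, so Q = [Ca^2+][F^-]^2
Q = (1.219 × 10^-4)(1.530 × 10^-3)^2 = 2.85 × 10^-10
Q > Ksp, so CaF2 will precipitate.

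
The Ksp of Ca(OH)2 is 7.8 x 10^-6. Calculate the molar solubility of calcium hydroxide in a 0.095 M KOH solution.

8.6 x 10^-4 M

Ca(OH)2(s) <=> Ca^2+ + 2 OH^-
Ksp = [Ca^2+][OH^-]^2
Let s = moles of Ca(OH)2 that dissolve per litre. [Ca^2+] = s, [OH^-] = 0.095 + 2s ≈ 0.095 (since OH^- from KOH dominates).
Ksp ≈ s × (0.095)^2
s = 8.6 x 10^-4 M
Check: 2s = 1.7 x 10^-3 ≪ 0.095, so the approximation is valid.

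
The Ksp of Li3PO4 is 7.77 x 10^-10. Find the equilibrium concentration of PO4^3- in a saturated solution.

Li3PO4(s) ⇌ 3 Li^+(aq) + PO4^3-(aq)
Ksp = [Li^+]^3[PO4^3-]
Let s = molar solubility. Then [Li^+] = 3s and [PO4^3-] = s.
Ksp = (3s)^3s = 27s^4
Solving, s = (7.77 x 10^-10/27)^(1/4) = 2.316 × 10^-3 M
[PO4^3-] = s = 2.32 × 10^-3 M

[PO4^3-] = 2.32 x 10^-3 M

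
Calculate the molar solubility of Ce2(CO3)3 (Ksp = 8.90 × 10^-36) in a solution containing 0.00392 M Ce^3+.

Ce2(CO3)3(s) ⇌ 2 Ce^3+ + 3 CO3^2-
Ksp = [Ce^3+]^2[CO3^2-]^3
If s mol/L dissolves here, [Ce^3+] = 0.00392 + 2s ≈ 0.00392, [CO3^2-] = 3s (Ksp is small, so little additional dissolves).
Ksp ≈ (0.00392)^2 × (3s)^3
s = 2.78 × 10^-11 M
Check: 2s = 5.6 × 10^-11 ≪ 0.00392, so the approximation is valid.

s = 2.78e-11 M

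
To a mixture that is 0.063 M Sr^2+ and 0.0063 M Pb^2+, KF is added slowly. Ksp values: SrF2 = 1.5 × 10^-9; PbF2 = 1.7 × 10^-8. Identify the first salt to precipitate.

SrF2

Each salt begins to precipitate when Q = Ksp, i.e. when [F^-] reaches its threshold.
For SrF2: 1.5 × 10^-9 = 0.063 × [F^-]^2  ⇒  [F^-] = 1.5 x 10^-4 M.
For PbF2: 1.7 × 10^-8 = 0.0063 × [F^-]^2  ⇒  [F^-] = 1.6 x 10^-3 M.
The salt with the lower threshold [F^-] precipitates first: SrF2.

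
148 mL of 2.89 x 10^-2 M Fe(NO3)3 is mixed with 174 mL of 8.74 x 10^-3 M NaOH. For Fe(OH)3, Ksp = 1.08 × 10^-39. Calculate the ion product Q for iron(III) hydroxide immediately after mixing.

Q = 1.40e-9

Total volume = 148 + 174 = 322 mL.
[Fe^3+] = 2.89 × 10^-2 × (148/322) = 1.328 × 10^-2 M
[OH^-] = 8.74 × 10^-3 × (174/322) = 4.723 × 10^-3 M
Fe(OH)3(s) ⇌ Fe^3+ + 3 OH^-, so Q = [Fe^3+][OH^-]^3
Q = (1.328 × 10^-2)(4.723 × 10^-3)^3 = 1.40 x 10^-9
Q > Ksp, so Fe(OH)3 will precipitate.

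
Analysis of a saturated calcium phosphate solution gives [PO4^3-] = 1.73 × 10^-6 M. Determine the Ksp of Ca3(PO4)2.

Ca3(PO4)2(s) <=> 3 Ca^2+(aq) + 2 PO4^3-(aq)
Stoichiometry gives [Ca^2+] = (3/2)[PO4^3-] = 2.595 x 10^-6 M.
Ksp = [Ca^2+]^3[PO4^3-]^2
Ksp = (2.595 × 10^-6)^3 × (1.73 × 10^-6)^2 = 5.23 × 10^-29

5.23e-29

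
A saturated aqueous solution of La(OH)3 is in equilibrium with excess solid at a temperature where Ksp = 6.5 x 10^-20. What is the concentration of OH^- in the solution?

[OH^-] ≈ 2.1e-5 M

La(OH)3(s) ⇌ La^3+ + 3 OH^-
Ksp = [La^3+][OH^-]^3
If s mol/L of La(OH)3 dissolves, [La^3+] = s and [OH^-] = 3s.
So Ksp = s × (3s)^3 = 27s^4
s^4 = 6.5 x 10^-20 / 27, so s = 7.00 x 10^-6 M
[OH^-] = 3s = 2.1 x 10^-5 M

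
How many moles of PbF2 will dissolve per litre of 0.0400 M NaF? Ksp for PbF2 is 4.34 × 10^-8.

2.71e-5 M

PbF2(s) ⇌ Pb^2+(aq) + 2 F^-(aq)
Ksp = [Pb^2+][F^-]^2
Let s = moles of PbF2 that dissolve per litre. [Pb^2+] = s, [F^-] = 0.0400 + 2s ≈ 0.0400 (common-ion effect: F^- is already 0.0400 M).
Ksp ≈ s × (0.0400)^2
s = 2.71 × 10^-5 M
Check: 2s = 5.4 × 10^-5 ≪ 0.0400, so the approximation is valid.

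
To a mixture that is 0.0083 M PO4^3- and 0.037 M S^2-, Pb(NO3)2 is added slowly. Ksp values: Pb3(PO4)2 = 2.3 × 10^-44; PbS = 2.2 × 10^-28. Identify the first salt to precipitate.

Precipitation of each salt starts when its ion product equals its Ksp.
For Pb3(PO4)2: 2.3 × 10^-44 = (0.0083)^2 × [Pb^2+]^3  ⇒  [Pb^2+] = 6.9 × 10^-14 M.
For PbS: 2.2 × 10^-28 = 0.037 × [Pb^2+]  ⇒  [Pb^2+] = 5.9 x 10^-27 M.
The salt with the lower threshold [Pb^2+] precipitates first: PbS.

PbS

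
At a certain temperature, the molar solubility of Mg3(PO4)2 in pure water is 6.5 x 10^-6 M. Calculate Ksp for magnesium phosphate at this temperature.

Mg3(PO4)2(s) <=> 3 Mg^2+ + 2 PO4^3-
For each mole of Mg3(PO4)2 that dissolves: [Mg^2+] = 3s, [PO4^3-] = 2s.
Ksp = [Mg^2+]^3[PO4^3-]^2
Ksp = (3s)^3(2s)^2 = 108s^5
With s = 6.5 × 10^-6: Ksp = 1.3 × 10^-24

1.3 × 10^-24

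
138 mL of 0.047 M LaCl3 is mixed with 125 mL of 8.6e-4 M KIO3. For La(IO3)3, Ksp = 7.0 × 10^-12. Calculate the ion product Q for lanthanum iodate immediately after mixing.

Total volume = 138 + 125 = 263 mL.
[La^3+] = 4.7 x 10^-2 × (138/263) = 2.47 × 10^-2 M
[IO3^-] = 8.6 × 10^-4 × (125/263) = 4.09 × 10^-4 M
La(IO3)3(s) ⇌ La^3+(aq) + 3 IO3^-(aq), so Q = [La^3+][IO3^-]^3
Q = (2.47 x 10^-2)(4.09 x 10^-4)^3 = 1.7 × 10^-12
Q < Ksp, so no precipitate of La(IO3)3 forms.

Q ≈ 1.7 x 10^-12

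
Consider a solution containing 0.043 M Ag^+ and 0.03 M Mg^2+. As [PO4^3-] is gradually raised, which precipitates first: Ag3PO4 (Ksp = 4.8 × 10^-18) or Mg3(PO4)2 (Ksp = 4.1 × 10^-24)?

Ag3PO4

Precipitation of each salt starts when its ion product equals its Ksp.
For Ag3PO4: 4.8 × 10^-18 = (0.043)^3 × [PO4^3-]  ⇒  [PO4^3-] = 6.0 × 10^-14 M.
For Mg3(PO4)2: 4.1 × 10^-24 = (0.03)^3 × [PO4^3-]^2  ⇒  [PO4^3-] = 3.9 × 10^-10 M.
The salt with the lower threshold [PO4^3-] precipitates first: Ag3PO4.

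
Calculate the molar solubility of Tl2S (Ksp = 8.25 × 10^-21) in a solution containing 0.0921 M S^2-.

Tl2S(s) ⇌ 2 Tl^+(aq) + S^2-(aq)
Ksp = [Tl^+]^2[S^2-]
Let s be the molar solubility in this solution. [Tl^+] = 2s, [S^2-] = 0.0921 + s ≈ 0.0921 (since the S^2- already present dominates).
Ksp ≈ (2s)^2 × 0.0921
s = 1.50 × 10^-10 M
Check: s = 1.5 × 10^-10 ≪ 0.0921, so the approximation is valid.

s = 1.50e-10 M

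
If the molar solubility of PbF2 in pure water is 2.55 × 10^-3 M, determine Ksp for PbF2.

6.63 x 10^-8

PbF2(s) ⇌ Pb^2+ + 2 F^-
For each mole of PbF2 that dissolves: [Pb^2+] = s, [F^-] = 2s.
Ksp = [Pb^2+][F^-]^2
Substituting: Ksp = s(2s)^2 = 4s^3
Ksp = 4 × (2.55 × 10^-3)^3 = 6.63 x 10^-8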